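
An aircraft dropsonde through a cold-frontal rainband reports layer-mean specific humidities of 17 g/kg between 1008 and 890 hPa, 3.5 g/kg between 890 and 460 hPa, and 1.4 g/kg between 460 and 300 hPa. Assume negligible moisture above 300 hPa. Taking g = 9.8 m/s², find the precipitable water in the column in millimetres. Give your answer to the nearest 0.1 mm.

Precipitable water is the column-integrated vapour mass per unit area: PW = (1/g) Σ q̄ Δp, with q in kg/kg and Δp in Pa (1 kg/m² of water = 1 mm).
Layer 1008–890 hPa: Δp = 118 hPa = 11800 Pa, q̄ = 0.017 kg/kg → 0.017 × 11800 / 9.8 = 20.47 mm
Layer 890–460 hPa: Δp = 430 hPa = 43000 Pa, q̄ = 0.0035 kg/kg → 0.0035 × 43000 / 9.8 = 15.36 mm
Layer 460–300 hPa: Δp = 160 hPa = 16000 Pa, q̄ = 0.0014 kg/kg → 0.0014 × 16000 / 9.8 = 2.29 mm
PW = 20.47 + 15.36 + 2.29 = 38.12 ≈ 38.1 mm.

PW ≈ 38.1 mm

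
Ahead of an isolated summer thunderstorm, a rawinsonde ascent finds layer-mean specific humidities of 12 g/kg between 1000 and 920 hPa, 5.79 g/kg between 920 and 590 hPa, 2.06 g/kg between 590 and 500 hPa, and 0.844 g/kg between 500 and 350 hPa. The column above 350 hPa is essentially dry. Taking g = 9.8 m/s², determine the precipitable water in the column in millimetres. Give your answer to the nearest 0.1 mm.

Precipitable water is the column-integrated vapour mass per unit area: PW = (1/g) Σ q̄ Δp, with q in kg/kg and Δp in Pa (1 kg/m² of water = 1 mm).
Layer 1000–920 hPa: Δp = 80 hPa = 8000 Pa, q̄ = 0.012 kg/kg → 0.012 × 8000 / 9.8 = 9.80 mm
Layer 920–590 hPa: Δp = 330 hPa = 33000 Pa, q̄ = 0.00579 kg/kg → 0.00579 × 33000 / 9.8 = 19.50 mm
Layer 590–500 hPa: Δp = 90 hPa = 9000 Pa, q̄ = 0.00206 kg/kg → 0.00206 × 9000 / 9.8 = 1.89 mm
Layer 500–350 hPa: Δp = 150 hPa = 15000 Pa, q̄ = 0.000844 kg/kg → 0.000844 × 15000 / 9.8 = 1.29 mm
PW = 9.80 + 19.50 + 1.89 + 1.29 = 32.48 ≈ 32.5 mm.

PW ≈ 32.5 mm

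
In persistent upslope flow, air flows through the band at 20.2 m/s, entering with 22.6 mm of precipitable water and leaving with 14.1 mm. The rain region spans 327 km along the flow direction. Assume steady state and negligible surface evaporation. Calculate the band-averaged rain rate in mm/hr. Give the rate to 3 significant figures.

Column moisture flux per unit crosswind length is F = V × PW.
Inflow: F_in = 20.2 × 22.6 = 456.52 mm·m/s
Outflow: F_out = 20.2 × 14.1 = 284.82 mm·m/s
Steady-state rate R = (F_in − F_out)/L = (456.52 − 284.82) / 327000 m = 5.251e-04 mm/s.
R = 5.251e-04 × 3600 = 1.89 mm/hr.

R ≈ 1.89 mm/hr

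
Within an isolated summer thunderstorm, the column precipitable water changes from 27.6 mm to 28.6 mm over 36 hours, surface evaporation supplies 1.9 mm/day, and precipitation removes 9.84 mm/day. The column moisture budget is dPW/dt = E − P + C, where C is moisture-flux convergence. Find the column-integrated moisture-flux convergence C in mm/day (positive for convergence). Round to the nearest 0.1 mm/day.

C ≈ 8.6 mm/day

dPW/dt = (28.6 − 27.6) mm / (36/24 day) = +0.667 mm/day.
C = dPW/dt − E + P = (+0.667) − 1.9 + 9.84 = 8.6 mm/day.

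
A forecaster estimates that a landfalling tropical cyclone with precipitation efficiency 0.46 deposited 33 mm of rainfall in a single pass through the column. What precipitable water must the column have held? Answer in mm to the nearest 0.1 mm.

PW ≈ 71.7 mm

PW = rainfall / ε = 33 / 0.46 = 71.7 mm.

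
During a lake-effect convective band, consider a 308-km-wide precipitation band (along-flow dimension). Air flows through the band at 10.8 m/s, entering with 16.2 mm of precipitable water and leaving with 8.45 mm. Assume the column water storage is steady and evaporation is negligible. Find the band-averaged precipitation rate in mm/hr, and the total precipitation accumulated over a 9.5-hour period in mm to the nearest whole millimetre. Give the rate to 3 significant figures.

R ≈ 0.978 mm/hr; total ≈ 9 mm

Column moisture flux per unit crosswind length is F = V × PW.
Inflow: F_in = 10.8 × 16.2 = 174.96 mm·m/s
Outflow: F_out = 10.8 × 8.45 = 91.26 mm·m/s
Steady-state rate R = (F_in − F_out)/L = (174.96 − 91.26) / 308000 m = 2.718e-04 mm/s.
R = 2.718e-04 × 3600 = 0.978 mm/hr.
Over 9.5 h: total = 0.978 × 9.5 = 9.291 ≈ 9 mm.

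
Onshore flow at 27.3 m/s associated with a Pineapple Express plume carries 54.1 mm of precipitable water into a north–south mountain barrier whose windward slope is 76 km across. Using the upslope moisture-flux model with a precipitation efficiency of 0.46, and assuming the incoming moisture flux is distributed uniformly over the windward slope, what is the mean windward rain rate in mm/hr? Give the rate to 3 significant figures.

Incoming column moisture flux per unit ridge length: F = V × PW = 27.3 × 54.1 = 1476.93 mm·m/s.
Spread over the 76 km slope with efficiency ε = 0.46: R = ε·F/W = 0.46 × 1476.93 / 76000 m = 8.939e-03 mm/s.
R = 8.939e-03 × 3600 = 32.2 mm/hr.

R ≈ 32.2 mm/hr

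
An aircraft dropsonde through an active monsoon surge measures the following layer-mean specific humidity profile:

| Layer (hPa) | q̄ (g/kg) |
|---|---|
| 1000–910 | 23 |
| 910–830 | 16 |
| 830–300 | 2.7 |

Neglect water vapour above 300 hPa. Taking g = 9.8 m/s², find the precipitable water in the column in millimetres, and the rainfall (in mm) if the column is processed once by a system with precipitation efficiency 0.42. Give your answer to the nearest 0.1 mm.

Precipitable water is the column-integrated vapour mass per unit area: PW = (1/g) Σ q̄ Δp, with q in kg/kg and Δp in Pa (1 kg/m² of water = 1 mm).
Layer 1000–910 hPa: Δp = 90 hPa = 9000 Pa, q̄ = 0.023 kg/kg → 0.023 × 9000 / 9.8 = 21.12 mm
Layer 910–830 hPa: Δp = 80 hPa = 8000 Pa, q̄ = 0.016 kg/kg → 0.016 × 8000 / 9.8 = 13.06 mm
Layer 830–300 hPa: Δp = 530 hPa = 53000 Pa, q̄ = 0.0027 kg/kg → 0.0027 × 53000 / 9.8 = 14.60 mm
PW = 21.12 + 13.06 + 14.60 = 48.78 ≈ 48.8 mm.
Rainfall = ε × PW = 0.42 × 48.8 = 20.5 mm.

PW ≈ 48.8 mm; rainfall ≈ 20.5 mm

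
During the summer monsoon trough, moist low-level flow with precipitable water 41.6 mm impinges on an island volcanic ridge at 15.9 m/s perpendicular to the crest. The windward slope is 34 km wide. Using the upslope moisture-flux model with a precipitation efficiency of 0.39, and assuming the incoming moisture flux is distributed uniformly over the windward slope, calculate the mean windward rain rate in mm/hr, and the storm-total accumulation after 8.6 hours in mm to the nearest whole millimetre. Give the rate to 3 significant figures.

Incoming column moisture flux per unit ridge length: F = V × PW = 15.9 × 41.6 = 661.44 mm·m/s.
Spread over the 34 km slope with efficiency ε = 0.39: R = ε·F/W = 0.39 × 661.44 / 34000 m = 7.587e-03 mm/s.
R = 7.587e-03 × 3600 = 27.3 mm/hr.
Over 8.6 h: total = 27.3 × 8.6 = 234.78 ≈ 235 mm.

R ≈ 27.3 mm/hr; total ≈ 235 mm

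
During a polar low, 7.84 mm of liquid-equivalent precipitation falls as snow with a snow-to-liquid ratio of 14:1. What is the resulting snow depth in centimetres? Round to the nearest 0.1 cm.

Snow depth = liquid × ratio = 7.84 mm × 14 = 109.76 mm = 11.0 cm.

snow depth ≈ 11.0 cm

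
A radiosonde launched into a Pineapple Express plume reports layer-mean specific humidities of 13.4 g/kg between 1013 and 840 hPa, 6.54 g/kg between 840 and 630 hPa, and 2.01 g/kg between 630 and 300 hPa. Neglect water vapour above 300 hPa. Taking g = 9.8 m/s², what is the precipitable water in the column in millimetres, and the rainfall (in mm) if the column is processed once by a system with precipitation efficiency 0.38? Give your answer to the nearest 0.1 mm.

Precipitable water is the column-integrated vapour mass per unit area: PW = (1/g) Σ q̄ Δp, with q in kg/kg and Δp in Pa (1 kg/m² of water = 1 mm).
Layer 1013–840 hPa: Δp = 173 hPa = 17300 Pa, q̄ = 0.0134 kg/kg → 0.0134 × 17300 / 9.8 = 23.66 mm
Layer 840–630 hPa: Δp = 210 hPa = 21000 Pa, q̄ = 0.00654 kg/kg → 0.00654 × 21000 / 9.8 = 14.01 mm
Layer 630–300 hPa: Δp = 330 hPa = 33000 Pa, q̄ = 0.00201 kg/kg → 0.00201 × 33000 / 9.8 = 6.77 mm
PW = 23.66 + 14.01 + 6.77 = 44.44 ≈ 44.4 mm.
Rainfall = ε × PW = 0.38 × 44.4 = 16.9 mm.

PW ≈ 44.4 mm; rainfall ≈ 16.9 mm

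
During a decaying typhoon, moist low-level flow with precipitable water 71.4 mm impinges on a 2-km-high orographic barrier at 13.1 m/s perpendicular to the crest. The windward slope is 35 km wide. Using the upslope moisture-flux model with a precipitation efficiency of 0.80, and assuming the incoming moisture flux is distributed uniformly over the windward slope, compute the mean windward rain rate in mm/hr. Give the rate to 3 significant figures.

Incoming column moisture flux per unit ridge length: F = V × PW = 13.1 × 71.4 = 935.34 mm·m/s.
Spread over the 35 km slope with efficiency ε = 0.80: R = ε·F/W = 0.80 × 935.34 / 35000 m = 2.138e-02 mm/s.
R = 2.138e-02 × 3600 = 77.0 mm/hr.

R ≈ 77.0 mm/hr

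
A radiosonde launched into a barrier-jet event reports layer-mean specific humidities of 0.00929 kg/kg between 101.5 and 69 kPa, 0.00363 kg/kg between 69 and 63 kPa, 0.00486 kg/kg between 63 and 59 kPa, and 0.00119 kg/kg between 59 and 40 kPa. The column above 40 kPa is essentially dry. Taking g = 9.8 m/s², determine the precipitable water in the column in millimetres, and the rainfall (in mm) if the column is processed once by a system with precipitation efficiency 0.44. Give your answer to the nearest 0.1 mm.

Precipitable water is the column-integrated vapour mass per unit area: PW = (1/g) Σ q̄ Δp, with q in kg/kg and Δp in Pa (1 kg/m² of water = 1 mm).
Layer 101.5–69 kPa: Δp = 325 hPa = 32500 Pa, q̄ = 0.00929 kg/kg → 0.00929 × 32500 / 9.8 = 30.81 mm
Layer 69–63 kPa: Δp = 60 hPa = 6000 Pa, q̄ = 0.00363 kg/kg → 0.00363 × 6000 / 9.8 = 2.22 mm
Layer 63–59 kPa: Δp = 40 hPa = 4000 Pa, q̄ = 0.00486 kg/kg → 0.00486 × 4000 / 9.8 = 1.98 mm
Layer 59–40 kPa: Δp = 190 hPa = 19000 Pa, q̄ = 0.00119 kg/kg → 0.00119 × 19000 / 9.8 = 2.31 mm
PW = 30.81 + 2.22 + 1.98 + 2.31 = 37.32 ≈ 37.3 mm.
Rainfall = ε × PW = 0.44 × 37.3 = 16.4 mm.

PW ≈ 37.3 mm; rainfall ≈ 16.4 mm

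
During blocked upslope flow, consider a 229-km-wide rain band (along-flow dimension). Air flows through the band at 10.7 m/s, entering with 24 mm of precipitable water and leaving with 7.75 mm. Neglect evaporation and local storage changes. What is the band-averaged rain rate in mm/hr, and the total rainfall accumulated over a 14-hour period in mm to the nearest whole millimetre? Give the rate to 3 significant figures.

Column moisture flux per unit crosswind length is F = V × PW.
Inflow: F_in = 10.7 × 24 = 256.8 mm·m/s
Outflow: F_out = 10.7 × 7.75 = 82.925 mm·m/s
Steady-state rate R = (F_in − F_out)/L = (256.8 − 82.925) / 229000 m = 7.593e-04 mm/s.
R = 7.593e-04 × 3600 = 2.73 mm/hr.
Over 14 h: total = 2.73 × 14 = 38.22 ≈ 38 mm.

R ≈ 2.73 mm/hr; total ≈ 38 mm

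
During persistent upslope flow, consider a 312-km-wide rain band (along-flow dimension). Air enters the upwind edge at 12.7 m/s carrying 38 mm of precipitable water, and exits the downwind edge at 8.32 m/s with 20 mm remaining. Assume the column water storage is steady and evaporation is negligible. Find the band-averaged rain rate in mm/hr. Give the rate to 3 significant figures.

R ≈ 3.65 mm/hr

Column moisture flux per unit crosswind length is F = V × PW.
Inflow: F_in = 12.7 × 38 = 482.6 mm·m/s
Outflow: F_out = 8.32 × 20 = 166.4 mm·m/s
Steady-state rate R = (F_in − F_out)/L = (482.6 − 166.4) / 312000 m = 1.013e-03 mm/s.
R = 1.013e-03 × 3600 = 3.65 mm/hr.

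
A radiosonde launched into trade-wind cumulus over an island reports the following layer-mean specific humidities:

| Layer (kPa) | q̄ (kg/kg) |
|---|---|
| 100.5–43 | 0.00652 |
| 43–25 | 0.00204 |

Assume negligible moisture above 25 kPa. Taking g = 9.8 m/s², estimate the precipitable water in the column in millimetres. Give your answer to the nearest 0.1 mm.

Precipitable water is the column-integrated vapour mass per unit area: PW = (1/g) Σ q̄ Δp, with q in kg/kg and Δp in Pa (1 kg/m² of water = 1 mm).
Layer 100.5–43 kPa: Δp = 575 hPa = 57500 Pa, q̄ = 0.00652 kg/kg → 0.00652 × 57500 / 9.8 = 38.26 mm
Layer 43–25 kPa: Δp = 180 hPa = 18000 Pa, q̄ = 0.00204 kg/kg → 0.00204 × 18000 / 9.8 = 3.75 mm
PW = 38.26 + 3.75 = 42.01 ≈ 42.0 mm.

PW ≈ 42.0 mm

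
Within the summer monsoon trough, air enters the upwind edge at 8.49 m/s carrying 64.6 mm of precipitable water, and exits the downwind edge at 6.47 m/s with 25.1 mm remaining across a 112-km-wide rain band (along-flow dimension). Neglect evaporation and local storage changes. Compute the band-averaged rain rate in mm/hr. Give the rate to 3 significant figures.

Column moisture flux per unit crosswind length is F = V × PW.
Inflow: F_in = 8.49 × 64.6 = 548.454 mm·m/s
Outflow: F_out = 6.47 × 25.1 = 162.397 mm·m/s
Steady-state rate R = (F_in − F_out)/L = (548.454 − 162.397) / 112000 m = 3.447e-03 mm/s.
R = 3.447e-03 × 3600 = 12.4 mm/hr.

R ≈ 12.4 mm/hr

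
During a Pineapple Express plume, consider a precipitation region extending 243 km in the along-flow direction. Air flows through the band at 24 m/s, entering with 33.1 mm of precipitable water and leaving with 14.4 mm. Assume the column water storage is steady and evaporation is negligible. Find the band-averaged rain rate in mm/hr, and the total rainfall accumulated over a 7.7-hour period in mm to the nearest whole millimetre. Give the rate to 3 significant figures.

Column moisture flux per unit crosswind length is F = V × PW.
Inflow: F_in = 24 × 33.1 = 794.4 mm·m/s
Outflow: F_out = 24 × 14.4 = 345.6 mm·m/s
Steady-state rate R = (F_in − F_out)/L = (794.4 − 345.6) / 243000 m = 1.847e-03 mm/s.
R = 1.847e-03 × 3600 = 6.65 mm/hr.
Over 7.7 h: total = 6.65 × 7.7 = 51.205 ≈ 51 mm.

R ≈ 6.65 mm/hr; total ≈ 51 mm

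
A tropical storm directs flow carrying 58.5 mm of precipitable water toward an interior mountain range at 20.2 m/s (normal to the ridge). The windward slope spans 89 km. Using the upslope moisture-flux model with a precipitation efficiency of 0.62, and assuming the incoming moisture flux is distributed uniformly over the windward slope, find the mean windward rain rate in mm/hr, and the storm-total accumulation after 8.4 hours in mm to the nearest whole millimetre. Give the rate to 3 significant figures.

Incoming column moisture flux per unit ridge length: F = V × PW = 20.2 × 58.5 = 1181.7 mm·m/s.
Spread over the 89 km slope with efficiency ε = 0.62: R = ε·F/W = 0.62 × 1181.7 / 89000 m = 8.232e-03 mm/s.
R = 8.232e-03 × 3600 = 29.6 mm/hr.
Over 8.4 h: total = 29.6 × 8.4 = 248.64 ≈ 249 mm.

R ≈ 29.6 mm/hr; total ≈ 249 mm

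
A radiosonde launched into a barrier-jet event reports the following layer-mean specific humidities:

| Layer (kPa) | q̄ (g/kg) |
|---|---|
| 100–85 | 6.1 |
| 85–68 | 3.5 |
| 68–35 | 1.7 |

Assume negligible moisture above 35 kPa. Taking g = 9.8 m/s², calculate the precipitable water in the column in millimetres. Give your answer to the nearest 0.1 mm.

PW ≈ 21.1 mm

Precipitable water is the column-integrated vapour mass per unit area: PW = (1/g) Σ q̄ Δp, with q in kg/kg and Δp in Pa (1 kg/m² of water = 1 mm).
Layer 100–85 kPa: Δp = 150 hPa = 15000 Pa, q̄ = 0.0061 kg/kg → 0.0061 × 15000 / 9.8 = 9.34 mm
Layer 85–68 kPa: Δp = 170 hPa = 17000 Pa, q̄ = 0.0035 kg/kg → 0.0035 × 17000 / 9.8 = 6.07 mm
Layer 68–35 kPa: Δp = 330 hPa = 33000 Pa, q̄ = 0.0017 kg/kg → 0.0017 × 33000 / 9.8 = 5.72 mm
PW = 9.34 + 6.07 + 5.72 = 21.13 ≈ 21.1 mm.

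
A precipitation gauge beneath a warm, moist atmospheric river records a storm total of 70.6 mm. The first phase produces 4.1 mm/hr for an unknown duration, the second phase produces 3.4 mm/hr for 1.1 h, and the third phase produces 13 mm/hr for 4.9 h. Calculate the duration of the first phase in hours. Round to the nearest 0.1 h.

duration ≈ 0.8 h

Known phases: 3.4 × 1.1 + 13 × 4.9 = 3.74 + 63.7 = 67.44 mm.
Remaining depth = 70.6 − 67.44 = 3.16 mm.
Duration = 3.16 / 4.1 = 0.8 h.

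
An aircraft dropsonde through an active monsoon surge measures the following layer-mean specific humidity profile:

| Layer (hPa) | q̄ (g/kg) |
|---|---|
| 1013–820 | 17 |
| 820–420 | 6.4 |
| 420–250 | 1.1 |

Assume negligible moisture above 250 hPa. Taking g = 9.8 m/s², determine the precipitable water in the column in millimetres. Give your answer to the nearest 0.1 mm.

Precipitable water is the column-integrated vapour mass per unit area: PW = (1/g) Σ q̄ Δp, with q in kg/kg and Δp in Pa (1 kg/m² of water = 1 mm).
Layer 1013–820 hPa: Δp = 193 hPa = 19300 Pa, q̄ = 0.017 kg/kg → 0.017 × 19300 / 9.8 = 33.48 mm
Layer 820–420 hPa: Δp = 400 hPa = 40000 Pa, q̄ = 0.0064 kg/kg → 0.0064 × 40000 / 9.8 = 26.12 mm
Layer 420–250 hPa: Δp = 170 hPa = 17000 Pa, q̄ = 0.0011 kg/kg → 0.0011 × 17000 / 9.8 = 1.91 mm
PW = 33.48 + 26.12 + 1.91 = 61.51 ≈ 61.5 mm.

PW ≈ 61.5 mm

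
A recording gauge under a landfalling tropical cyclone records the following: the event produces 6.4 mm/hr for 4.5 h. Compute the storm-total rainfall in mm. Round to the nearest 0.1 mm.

Total = Σ Rᵢ Δtᵢ = 6.4 × 4.5
      = 28.8 = 28.8 mm.

total ≈ 28.8 mm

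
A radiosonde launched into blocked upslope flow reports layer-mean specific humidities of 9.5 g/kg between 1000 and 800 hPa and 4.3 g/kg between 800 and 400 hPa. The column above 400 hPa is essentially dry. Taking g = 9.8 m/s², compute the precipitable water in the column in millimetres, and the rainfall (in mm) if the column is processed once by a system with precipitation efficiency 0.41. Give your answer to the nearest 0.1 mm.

PW ≈ 36.9 mm; rainfall ≈ 15.1 mm

Precipitable water is the column-integrated vapour mass per unit area: PW = (1/g) Σ q̄ Δp, with q in kg/kg and Δp in Pa (1 kg/m² of water = 1 mm).
Layer 1000–800 hPa: Δp = 200 hPa = 20000 Pa, q̄ = 0.0095 kg/kg → 0.0095 × 20000 / 9.8 = 19.39 mm
Layer 800–400 hPa: Δp = 400 hPa = 40000 Pa, q̄ = 0.0043 kg/kg → 0.0043 × 40000 / 9.8 = 17.55 mm
PW = 19.39 + 17.55 = 36.94 ≈ 36.9 mm.
Rainfall = ε × PW = 0.41 × 36.9 = 15.1 mm.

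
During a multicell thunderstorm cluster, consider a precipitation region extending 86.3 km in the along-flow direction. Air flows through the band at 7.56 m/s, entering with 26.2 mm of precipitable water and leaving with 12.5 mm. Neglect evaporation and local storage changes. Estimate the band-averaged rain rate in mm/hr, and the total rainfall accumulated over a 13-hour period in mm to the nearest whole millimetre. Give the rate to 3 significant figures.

R ≈ 4.32 mm/hr; total ≈ 56 mm

Column moisture flux per unit crosswind length is F = V × PW.
Inflow: F_in = 7.56 × 26.2 = 198.072 mm·m/s
Outflow: F_out = 7.56 × 12.5 = 94.5 mm·m/s
Steady-state rate R = (F_in − F_out)/L = (198.072 − 94.5) / 86300 m = 1.200e-03 mm/s.
R = 1.200e-03 × 3600 = 4.32 mm/hr.
Over 13 h: total = 4.32 × 13 = 56.16 ≈ 56 mm.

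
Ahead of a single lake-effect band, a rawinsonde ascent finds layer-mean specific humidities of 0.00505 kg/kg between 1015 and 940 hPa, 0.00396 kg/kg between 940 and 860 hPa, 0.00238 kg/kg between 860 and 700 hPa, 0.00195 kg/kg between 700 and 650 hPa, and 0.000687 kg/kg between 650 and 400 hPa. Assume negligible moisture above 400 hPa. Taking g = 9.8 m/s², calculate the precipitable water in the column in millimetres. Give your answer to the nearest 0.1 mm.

PW ≈ 13.7 mm

Precipitable water is the column-integrated vapour mass per unit area: PW = (1/g) Σ q̄ Δp, with q in kg/kg and Δp in Pa (1 kg/m² of water = 1 mm).
Layer 1015–940 hPa: Δp = 75 hPa = 7500 Pa, q̄ = 0.00505 kg/kg → 0.00505 × 7500 / 9.8 = 3.86 mm
Layer 940–860 hPa: Δp = 80 hPa = 8000 Pa, q̄ = 0.00396 kg/kg → 0.00396 × 8000 / 9.8 = 3.23 mm
Layer 860–700 hPa: Δp = 160 hPa = 16000 Pa, q̄ = 0.00238 kg/kg → 0.00238 × 16000 / 9.8 = 3.89 mm
Layer 700–650 hPa: Δp = 50 hPa = 5000 Pa, q̄ = 0.00195 kg/kg → 0.00195 × 5000 / 9.8 = 0.99 mm
Layer 650–400 hPa: Δp = 250 hPa = 25000 Pa, q̄ = 0.000687 kg/kg → 0.000687 × 25000 / 9.8 = 1.75 mm
PW = 3.86 + 3.23 + 3.89 + 0.99 + 1.75 = 13.72 ≈ 13.7 mm.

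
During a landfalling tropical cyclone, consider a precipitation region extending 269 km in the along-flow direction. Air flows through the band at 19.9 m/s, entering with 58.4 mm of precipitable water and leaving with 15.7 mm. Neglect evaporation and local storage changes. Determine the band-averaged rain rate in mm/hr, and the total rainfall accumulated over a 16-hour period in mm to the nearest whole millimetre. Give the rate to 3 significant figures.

R ≈ 11.4 mm/hr; total ≈ 182 mm

Column moisture flux per unit crosswind length is F = V × PW.
Inflow: F_in = 19.9 × 58.4 = 1162.16 mm·m/s
Outflow: F_out = 19.9 × 15.7 = 312.43 mm·m/s
Steady-state rate R = (F_in − F_out)/L = (1162.16 − 312.43) / 269000 m = 3.159e-03 mm/s.
R = 3.159e-03 × 3600 = 11.4 mm/hr.
Over 16 h: total = 11.4 × 16 = 182.4 ≈ 182 mm.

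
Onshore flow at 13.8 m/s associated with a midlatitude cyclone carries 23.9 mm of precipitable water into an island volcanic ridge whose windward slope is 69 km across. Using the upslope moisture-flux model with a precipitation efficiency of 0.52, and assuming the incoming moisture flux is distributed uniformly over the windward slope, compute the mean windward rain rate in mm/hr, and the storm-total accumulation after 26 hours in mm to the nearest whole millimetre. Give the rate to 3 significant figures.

R ≈ 8.95 mm/hr; total ≈ 233 mm

Incoming column moisture flux per unit ridge length: F = V × PW = 13.8 × 23.9 = 329.82 mm·m/s.
Spread over the 69 km slope with efficiency ε = 0.52: R = ε·F/W = 0.52 × 329.82 / 69000 m = 2.486e-03 mm/s.
R = 2.486e-03 × 3600 = 8.95 mm/hr.
Over 26 h: total = 8.95 × 26 = 232.7 ≈ 233 mm.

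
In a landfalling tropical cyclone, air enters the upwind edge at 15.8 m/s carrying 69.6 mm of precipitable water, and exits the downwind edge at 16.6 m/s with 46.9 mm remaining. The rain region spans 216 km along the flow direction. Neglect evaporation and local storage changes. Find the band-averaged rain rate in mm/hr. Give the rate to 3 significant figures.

R ≈ 5.35 mm/hr

Column moisture flux per unit crosswind length is F = V × PW.
Inflow: F_in = 15.8 × 69.6 = 1099.68 mm·m/s
Outflow: F_out = 16.6 × 46.9 = 778.54 mm·m/s
Steady-state rate R = (F_in − F_out)/L = (1099.68 − 778.54) / 216000 m = 1.487e-03 mm/s.
R = 1.487e-03 × 3600 = 5.35 mm/hr.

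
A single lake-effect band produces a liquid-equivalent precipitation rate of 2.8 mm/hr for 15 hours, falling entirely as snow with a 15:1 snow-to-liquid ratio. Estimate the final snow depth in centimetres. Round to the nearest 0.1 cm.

snow depth ≈ 63.0 cm

Liquid-equivalent depth = 2.8 × 15 = 42 mm.
Snow depth = 42 mm × 15 = 630 mm = 63.0 cm.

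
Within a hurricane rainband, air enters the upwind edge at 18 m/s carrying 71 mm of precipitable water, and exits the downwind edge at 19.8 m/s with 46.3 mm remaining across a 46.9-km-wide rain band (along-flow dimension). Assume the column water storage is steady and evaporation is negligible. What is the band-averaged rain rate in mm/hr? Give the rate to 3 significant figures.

R ≈ 27.7 mm/hr

Column moisture flux per unit crosswind length is F = V × PW.
Inflow: F_in = 18 × 71 = 1278 mm·m/s
Outflow: F_out = 19.8 × 46.3 = 916.74 mm·m/s
Steady-state rate R = (F_in − F_out)/L = (1278 − 916.74) / 46900 m = 7.703e-03 mm/s.
R = 7.703e-03 × 3600 = 27.7 mm/hr.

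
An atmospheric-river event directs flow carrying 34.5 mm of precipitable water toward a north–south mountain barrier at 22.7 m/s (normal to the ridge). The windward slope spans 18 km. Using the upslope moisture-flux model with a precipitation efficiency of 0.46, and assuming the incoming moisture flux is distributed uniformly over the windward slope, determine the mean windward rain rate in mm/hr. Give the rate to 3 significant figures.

R ≈ 72.0 mm/hr

Incoming column moisture flux per unit ridge length: F = V × PW = 22.7 × 34.5 = 783.15 mm·m/s.
Spread over the 18 km slope with efficiency ε = 0.46: R = ε·F/W = 0.46 × 783.15 / 18000 m = 2.001e-02 mm/s.
R = 2.001e-02 × 3600 = 72.0 mm/hr.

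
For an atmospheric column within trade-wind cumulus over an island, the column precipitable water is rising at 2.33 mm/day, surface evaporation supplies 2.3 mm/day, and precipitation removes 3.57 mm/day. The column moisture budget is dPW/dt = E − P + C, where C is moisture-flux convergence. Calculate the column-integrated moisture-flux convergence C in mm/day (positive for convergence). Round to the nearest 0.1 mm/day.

C ≈ 3.6 mm/day

dPW/dt = +2.33 mm/day.
C = dPW/dt − E + P = (+2.33) − 2.3 + 3.57 = 3.6 mm/day.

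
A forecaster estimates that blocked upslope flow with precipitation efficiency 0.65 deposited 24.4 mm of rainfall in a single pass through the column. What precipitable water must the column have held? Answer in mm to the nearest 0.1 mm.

PW = rainfall / ε = 24.4 / 0.65 = 37.5 mm.

PW ≈ 37.5 mm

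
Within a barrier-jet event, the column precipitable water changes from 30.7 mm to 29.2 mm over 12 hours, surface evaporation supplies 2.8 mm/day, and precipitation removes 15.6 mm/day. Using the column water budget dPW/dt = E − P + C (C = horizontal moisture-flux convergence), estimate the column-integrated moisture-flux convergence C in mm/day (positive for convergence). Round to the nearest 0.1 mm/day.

C ≈ 9.8 mm/day

dPW/dt = (29.2 − 30.7) mm / (12/24 day) = -3.000 mm/day.
C = dPW/dt − E + P = (-3.000) − 2.8 + 15.6 = 9.8 mm/day.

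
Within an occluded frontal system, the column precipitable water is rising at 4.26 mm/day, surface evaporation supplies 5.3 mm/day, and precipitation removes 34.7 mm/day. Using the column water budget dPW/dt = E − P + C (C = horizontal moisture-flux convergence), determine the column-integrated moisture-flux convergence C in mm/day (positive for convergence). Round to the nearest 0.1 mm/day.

dPW/dt = +4.26 mm/day.
C = dPW/dt − E + P = (+4.26) − 5.3 + 34.7 = 33.7 mm/day.

C ≈ 33.7 mm/day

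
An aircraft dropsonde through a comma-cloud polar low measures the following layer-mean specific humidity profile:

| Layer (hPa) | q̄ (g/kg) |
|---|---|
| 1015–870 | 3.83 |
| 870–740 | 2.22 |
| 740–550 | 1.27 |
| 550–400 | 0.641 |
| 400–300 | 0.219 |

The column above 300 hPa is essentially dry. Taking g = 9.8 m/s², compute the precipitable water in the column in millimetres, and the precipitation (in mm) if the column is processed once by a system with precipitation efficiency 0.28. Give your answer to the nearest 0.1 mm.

PW ≈ 12.3 mm; precipitation ≈ 3.4 mm

Precipitable water is the column-integrated vapour mass per unit area: PW = (1/g) Σ q̄ Δp, with q in kg/kg and Δp in Pa (1 kg/m² of water = 1 mm).
Layer 1015–870 hPa: Δp = 145 hPa = 14500 Pa, q̄ = 0.00383 kg/kg → 0.00383 × 14500 / 9.8 = 5.67 mm
Layer 870–740 hPa: Δp = 130 hPa = 13000 Pa, q̄ = 0.00222 kg/kg → 0.00222 × 13000 / 9.8 = 2.94 mm
Layer 740–550 hPa: Δp = 190 hPa = 19000 Pa, q̄ = 0.00127 kg/kg → 0.00127 × 19000 / 9.8 = 2.46 mm
Layer 550–400 hPa: Δp = 150 hPa = 15000 Pa, q̄ = 0.000641 kg/kg → 0.000641 × 15000 / 9.8 = 0.98 mm
Layer 400–300 hPa: Δp = 100 hPa = 10000 Pa, q̄ = 0.000219 kg/kg → 0.000219 × 10000 / 9.8 = 0.22 mm
PW = 5.67 + 2.94 + 2.46 + 0.98 + 0.22 = 12.27 ≈ 12.3 mm.
Precipitation = ε × PW = 0.28 × 12.3 = 3.4 mm.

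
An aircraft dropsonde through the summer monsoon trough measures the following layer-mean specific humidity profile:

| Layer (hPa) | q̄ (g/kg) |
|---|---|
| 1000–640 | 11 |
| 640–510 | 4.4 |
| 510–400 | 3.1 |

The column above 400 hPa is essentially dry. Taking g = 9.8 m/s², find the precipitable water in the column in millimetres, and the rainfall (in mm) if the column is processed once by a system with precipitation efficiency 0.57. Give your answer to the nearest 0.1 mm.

Precipitable water is the column-integrated vapour mass per unit area: PW = (1/g) Σ q̄ Δp, with q in kg/kg and Δp in Pa (1 kg/m² of water = 1 mm).
Layer 1000–640 hPa: Δp = 360 hPa = 36000 Pa, q̄ = 0.011 kg/kg → 0.011 × 36000 / 9.8 = 40.41 mm
Layer 640–510 hPa: Δp = 130 hPa = 13000 Pa, q̄ = 0.0044 kg/kg → 0.0044 × 13000 / 9.8 = 5.84 mm
Layer 510–400 hPa: Δp = 110 hPa = 11000 Pa, q̄ = 0.0031 kg/kg → 0.0031 × 11000 / 9.8 = 3.48 mm
PW = 40.41 + 5.84 + 3.48 = 49.73 ≈ 49.7 mm.
Rainfall = ε × PW = 0.57 × 49.7 = 28.3 mm.

PW ≈ 49.7 mm; rainfall ≈ 28.3 mm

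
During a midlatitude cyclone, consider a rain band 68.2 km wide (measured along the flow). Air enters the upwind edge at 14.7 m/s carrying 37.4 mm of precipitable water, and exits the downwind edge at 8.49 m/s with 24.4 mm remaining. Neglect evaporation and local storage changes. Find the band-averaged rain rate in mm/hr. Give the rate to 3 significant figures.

Column moisture flux per unit crosswind length is F = V × PW.
Inflow: F_in = 14.7 × 37.4 = 549.78 mm·m/s
Outflow: F_out = 8.49 × 24.4 = 207.156 mm·m/s
Steady-state rate R = (F_in − F_out)/L = (549.78 − 207.156) / 68200 m = 5.024e-03 mm/s.
R = 5.024e-03 × 3600 = 18.1 mm/hr.

R ≈ 18.1 mm/hr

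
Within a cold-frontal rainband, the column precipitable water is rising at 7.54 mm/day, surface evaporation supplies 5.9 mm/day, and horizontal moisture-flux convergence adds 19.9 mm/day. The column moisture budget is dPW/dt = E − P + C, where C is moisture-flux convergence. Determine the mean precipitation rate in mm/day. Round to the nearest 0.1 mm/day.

P ≈ 18.3 mm/day

dPW/dt = +7.54 mm/day.
P = E + C − dPW/dt = 5.9 + (19.9) − (+7.54) = 18.3 mm/day.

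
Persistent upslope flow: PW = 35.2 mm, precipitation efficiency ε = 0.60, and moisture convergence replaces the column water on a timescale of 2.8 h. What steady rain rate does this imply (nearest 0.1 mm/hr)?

Each overturning extracts ε × PW = 0.60 × 35.2 = 21.12 mm.
Rate = ε·PW / τ = 21.12 / 2.8 h = 7.5 mm/hr.

R ≈ 7.5 mm/hr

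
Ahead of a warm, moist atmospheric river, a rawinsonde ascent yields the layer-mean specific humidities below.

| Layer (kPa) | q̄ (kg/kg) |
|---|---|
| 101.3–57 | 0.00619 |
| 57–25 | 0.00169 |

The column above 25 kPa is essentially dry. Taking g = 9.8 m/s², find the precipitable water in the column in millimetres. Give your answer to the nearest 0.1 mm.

PW ≈ 33.5 mm

Precipitable water is the column-integrated vapour mass per unit area: PW = (1/g) Σ q̄ Δp, with q in kg/kg and Δp in Pa (1 kg/m² of water = 1 mm).
Layer 101.3–57 kPa: Δp = 443 hPa = 44300 Pa, q̄ = 0.00619 kg/kg → 0.00619 × 44300 / 9.8 = 27.98 mm
Layer 57–25 kPa: Δp = 320 hPa = 32000 Pa, q̄ = 0.00169 kg/kg → 0.00169 × 32000 / 9.8 = 5.52 mm
PW = 27.98 + 5.52 = 33.50 ≈ 33.5 mm.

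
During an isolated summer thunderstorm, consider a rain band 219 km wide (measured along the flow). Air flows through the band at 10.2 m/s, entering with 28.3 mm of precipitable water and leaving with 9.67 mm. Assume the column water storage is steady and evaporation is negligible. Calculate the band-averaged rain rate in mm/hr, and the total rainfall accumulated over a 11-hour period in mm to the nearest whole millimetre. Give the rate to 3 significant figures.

R ≈ 3.12 mm/hr; total ≈ 34 mm

Column moisture flux per unit crosswind length is F = V × PW.
Inflow: F_in = 10.2 × 28.3 = 288.66 mm·m/s
Outflow: F_out = 10.2 × 9.67 = 98.634 mm·m/s
Steady-state rate R = (F_in − F_out)/L = (288.66 − 98.634) / 219000 m = 8.677e-04 mm/s.
R = 8.677e-04 × 3600 = 3.12 mm/hr.
Over 11 h: total = 3.12 × 11 = 34.32 ≈ 34 mm.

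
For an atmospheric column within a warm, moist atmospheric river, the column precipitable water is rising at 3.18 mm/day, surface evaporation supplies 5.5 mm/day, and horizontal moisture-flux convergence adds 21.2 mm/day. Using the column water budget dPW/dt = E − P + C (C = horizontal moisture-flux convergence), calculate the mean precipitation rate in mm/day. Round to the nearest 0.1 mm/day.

P ≈ 23.5 mm/day

dPW/dt = +3.18 mm/day.
P = E + C − dPW/dt = 5.5 + (21.2) − (+3.18) = 23.5 mm/day.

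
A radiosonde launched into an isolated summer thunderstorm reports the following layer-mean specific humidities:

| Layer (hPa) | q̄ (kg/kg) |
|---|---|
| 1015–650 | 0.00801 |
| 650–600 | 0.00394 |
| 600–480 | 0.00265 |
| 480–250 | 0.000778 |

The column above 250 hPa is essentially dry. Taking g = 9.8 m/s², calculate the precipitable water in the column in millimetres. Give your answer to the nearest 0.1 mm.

PW ≈ 36.9 mm

Precipitable water is the column-integrated vapour mass per unit area: PW = (1/g) Σ q̄ Δp, with q in kg/kg and Δp in Pa (1 kg/m² of water = 1 mm).
Layer 1015–650 hPa: Δp = 365 hPa = 36500 Pa, q̄ = 0.00801 kg/kg → 0.00801 × 36500 / 9.8 = 29.83 mm
Layer 650–600 hPa: Δp = 50 hPa = 5000 Pa, q̄ = 0.00394 kg/kg → 0.00394 × 5000 / 9.8 = 2.01 mm
Layer 600–480 hPa: Δp = 120 hPa = 12000 Pa, q̄ = 0.00265 kg/kg → 0.00265 × 12000 / 9.8 = 3.24 mm
Layer 480–250 hPa: Δp = 230 hPa = 23000 Pa, q̄ = 0.000778 kg/kg → 0.000778 × 23000 / 9.8 = 1.83 mm
PW = 29.83 + 2.01 + 3.24 + 1.83 = 36.91 ≈ 36.9 mm.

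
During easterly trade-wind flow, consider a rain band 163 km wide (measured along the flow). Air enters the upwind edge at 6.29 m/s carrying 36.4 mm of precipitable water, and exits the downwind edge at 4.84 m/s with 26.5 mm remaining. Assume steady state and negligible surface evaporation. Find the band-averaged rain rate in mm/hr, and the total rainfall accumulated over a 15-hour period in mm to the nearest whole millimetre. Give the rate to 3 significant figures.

R ≈ 2.22 mm/hr; total ≈ 33 mm

Column moisture flux per unit crosswind length is F = V × PW.
Inflow: F_in = 6.29 × 36.4 = 228.956 mm·m/s
Outflow: F_out = 4.84 × 26.5 = 128.26 mm·m/s
Steady-state rate R = (F_in − F_out)/L = (228.956 − 128.26) / 163000 m = 6.178e-04 mm/s.
R = 6.178e-04 × 3600 = 2.22 mm/hr.
Over 15 h: total = 2.22 × 15 = 33.3 ≈ 33 mm.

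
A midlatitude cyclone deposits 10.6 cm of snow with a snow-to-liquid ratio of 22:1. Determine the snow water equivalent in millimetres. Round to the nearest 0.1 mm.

SWE = snow depth / ratio = 10.6 cm / 22 = 0.482 cm = 4.8 mm.

SWE ≈ 4.8 mm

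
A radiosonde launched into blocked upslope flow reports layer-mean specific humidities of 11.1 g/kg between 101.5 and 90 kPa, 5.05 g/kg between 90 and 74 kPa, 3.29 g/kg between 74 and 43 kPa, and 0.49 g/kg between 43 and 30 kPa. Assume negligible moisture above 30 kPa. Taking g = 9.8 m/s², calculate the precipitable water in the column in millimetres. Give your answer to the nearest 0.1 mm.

PW ≈ 32.3 mm

Precipitable water is the column-integrated vapour mass per unit area: PW = (1/g) Σ q̄ Δp, with q in kg/kg and Δp in Pa (1 kg/m² of water = 1 mm).
Layer 101.5–90 kPa: Δp = 115 hPa = 11500 Pa, q̄ = 0.0111 kg/kg → 0.0111 × 11500 / 9.8 = 13.03 mm
Layer 90–74 kPa: Δp = 160 hPa = 16000 Pa, q̄ = 0.00505 kg/kg → 0.00505 × 16000 / 9.8 = 8.24 mm
Layer 74–43 kPa: Δp = 310 hPa = 31000 Pa, q̄ = 0.00329 kg/kg → 0.00329 × 31000 / 9.8 = 10.41 mm
Layer 43–30 kPa: Δp = 130 hPa = 13000 Pa, q̄ = 0.00049 kg/kg → 0.00049 × 13000 / 9.8 = 0.65 mm
PW = 13.03 + 8.24 + 10.41 + 0.65 = 32.33 ≈ 32.3 mm.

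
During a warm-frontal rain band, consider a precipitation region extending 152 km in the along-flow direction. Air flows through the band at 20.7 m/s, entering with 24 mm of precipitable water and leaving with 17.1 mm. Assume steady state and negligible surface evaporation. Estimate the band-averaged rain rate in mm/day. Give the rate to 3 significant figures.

Column moisture flux per unit crosswind length is F = V × PW.
Inflow: F_in = 20.7 × 24 = 496.8 mm·m/s
Outflow: F_out = 20.7 × 17.1 = 353.97 mm·m/s
Steady-state rate R = (F_in − F_out)/L = (496.8 − 353.97) / 152000 m = 9.397e-04 mm/s.
R = 9.397e-04 × 3600 × 24 = 81.2 mm/day.

R ≈ 81.2 mm/day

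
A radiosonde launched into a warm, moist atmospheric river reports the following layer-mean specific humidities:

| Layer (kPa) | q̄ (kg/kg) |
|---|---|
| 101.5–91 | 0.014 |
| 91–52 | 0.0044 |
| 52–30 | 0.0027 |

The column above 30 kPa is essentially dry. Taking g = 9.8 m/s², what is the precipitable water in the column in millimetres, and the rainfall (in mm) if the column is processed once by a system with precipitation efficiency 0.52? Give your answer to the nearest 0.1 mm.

Precipitable water is the column-integrated vapour mass per unit area: PW = (1/g) Σ q̄ Δp, with q in kg/kg and Δp in Pa (1 kg/m² of water = 1 mm).
Layer 101.5–91 kPa: Δp = 105 hPa = 10500 Pa, q̄ = 0.014 kg/kg → 0.014 × 10500 / 9.8 = 15.00 mm
Layer 91–52 kPa: Δp = 390 hPa = 39000 Pa, q̄ = 0.0044 kg/kg → 0.0044 × 39000 / 9.8 = 17.51 mm
Layer 52–30 kPa: Δp = 220 hPa = 22000 Pa, q̄ = 0.0027 kg/kg → 0.0027 × 22000 / 9.8 = 6.06 mm
PW = 15.00 + 17.51 + 6.06 = 38.57 ≈ 38.6 mm.
Rainfall = ε × PW = 0.52 × 38.6 = 20.1 mm.

PW ≈ 38.6 mm; rainfall ≈ 20.1 mm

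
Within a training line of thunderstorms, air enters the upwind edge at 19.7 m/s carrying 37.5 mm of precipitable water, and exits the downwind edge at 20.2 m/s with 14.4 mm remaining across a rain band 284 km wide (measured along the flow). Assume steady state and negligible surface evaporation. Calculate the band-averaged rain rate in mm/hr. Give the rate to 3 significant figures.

R ≈ 5.68 mm/hr

Column moisture flux per unit crosswind length is F = V × PW.
Inflow: F_in = 19.7 × 37.5 = 738.75 mm·m/s
Outflow: F_out = 20.2 × 14.4 = 290.88 mm·m/s
Steady-state rate R = (F_in − F_out)/L = (738.75 − 290.88) / 284000 m = 1.577e-03 mm/s.
R = 1.577e-03 × 3600 = 5.68 mm/hr.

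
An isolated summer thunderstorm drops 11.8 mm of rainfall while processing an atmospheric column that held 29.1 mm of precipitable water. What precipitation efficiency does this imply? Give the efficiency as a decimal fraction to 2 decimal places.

ε = rainfall / PW = 11.8 / 29.1 = 0.41.

ε ≈ 0.41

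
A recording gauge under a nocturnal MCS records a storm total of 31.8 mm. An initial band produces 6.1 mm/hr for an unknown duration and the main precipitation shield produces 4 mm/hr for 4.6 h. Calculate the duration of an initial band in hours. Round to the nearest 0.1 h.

Known phases: 4 × 4.6 = 18.4 mm.
Remaining depth = 31.8 − 18.4 = 13.4 mm.
Duration = 13.4 / 6.1 = 2.2 h.

duration ≈ 2.2 h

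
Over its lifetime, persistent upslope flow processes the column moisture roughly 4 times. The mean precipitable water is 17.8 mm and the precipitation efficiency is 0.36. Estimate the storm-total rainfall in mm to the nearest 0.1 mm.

rainfall ≈ 25.6 mm

Each cycle deposits ε × PW = 0.36 × 17.8 = 6.408 mm.
Over 4 cycles: 4 × 6.408 = 25.6 mm.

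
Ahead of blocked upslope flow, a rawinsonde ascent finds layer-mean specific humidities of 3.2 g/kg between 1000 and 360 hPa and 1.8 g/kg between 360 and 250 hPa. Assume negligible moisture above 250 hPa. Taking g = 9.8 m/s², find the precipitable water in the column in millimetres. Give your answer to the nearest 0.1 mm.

PW ≈ 22.9 mm

Precipitable water is the column-integrated vapour mass per unit area: PW = (1/g) Σ q̄ Δp, with q in kg/kg and Δp in Pa (1 kg/m² of water = 1 mm).
Layer 1000–360 hPa: Δp = 640 hPa = 64000 Pa, q̄ = 0.0032 kg/kg → 0.0032 × 64000 / 9.8 = 20.90 mm
Layer 360–250 hPa: Δp = 110 hPa = 11000 Pa, q̄ = 0.0018 kg/kg → 0.0018 × 11000 / 9.8 = 2.02 mm
PW = 20.90 + 2.02 = 22.92 ≈ 22.9 mm.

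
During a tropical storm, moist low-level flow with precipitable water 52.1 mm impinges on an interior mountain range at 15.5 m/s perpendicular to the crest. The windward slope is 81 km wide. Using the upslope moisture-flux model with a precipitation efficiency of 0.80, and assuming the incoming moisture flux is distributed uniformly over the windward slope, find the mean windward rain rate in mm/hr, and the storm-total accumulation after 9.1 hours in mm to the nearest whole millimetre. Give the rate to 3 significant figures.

Incoming column moisture flux per unit ridge length: F = V × PW = 15.5 × 52.1 = 807.55 mm·m/s.
Spread over the 81 km slope with efficiency ε = 0.80: R = ε·F/W = 0.80 × 807.55 / 81000 m = 7.976e-03 mm/s.
R = 7.976e-03 × 3600 = 28.7 mm/hr.
Over 9.1 h: total = 28.7 × 9.1 = 261.17 ≈ 261 mm.

R ≈ 28.7 mm/hr; total ≈ 261 mm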